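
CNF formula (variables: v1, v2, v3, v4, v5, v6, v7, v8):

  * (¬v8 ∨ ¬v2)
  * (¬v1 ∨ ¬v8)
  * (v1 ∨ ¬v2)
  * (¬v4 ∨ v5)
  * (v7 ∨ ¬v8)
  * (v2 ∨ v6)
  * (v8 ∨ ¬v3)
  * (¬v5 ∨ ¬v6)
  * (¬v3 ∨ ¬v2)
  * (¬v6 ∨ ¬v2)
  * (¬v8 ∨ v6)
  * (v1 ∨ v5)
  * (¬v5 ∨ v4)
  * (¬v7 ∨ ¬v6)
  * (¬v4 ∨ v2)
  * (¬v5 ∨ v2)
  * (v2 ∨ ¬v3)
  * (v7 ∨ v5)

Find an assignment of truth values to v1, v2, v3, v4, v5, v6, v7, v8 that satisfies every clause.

Pure literal: v3 appears only negated; assign v3 = False.
Try v1 = True.
  then v8 is forced to False.
Branch on v2: take v2 = True.
  then v6 is forced to False.
The remaining clauses are satisfied by v4 = True, v5 = True, v7 = False.

v1 = T, v2 = T, v3 = F, v4 = T, v5 = T, v6 = F, v7 = F, v8 = F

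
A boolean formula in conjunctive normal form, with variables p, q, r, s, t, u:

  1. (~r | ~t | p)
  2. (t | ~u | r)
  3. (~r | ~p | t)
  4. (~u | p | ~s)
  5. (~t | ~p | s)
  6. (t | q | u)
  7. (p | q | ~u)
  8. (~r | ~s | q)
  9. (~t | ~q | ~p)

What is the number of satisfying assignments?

14

Split on p, then t.
  p=1, t=1: remaining (q,r,s,u) ∈ {(0,0,1,0); (0,0,1,1)} — 2.
  p=1, t=0: remaining (q,r,s,u) ∈ {(1,0,0,0); (1,0,1,0)} — 2.
  p=0, t=1: 5 of the 16 assignments to (q,r,s,u) work.
  p=0, t=0: 5 of the 16 assignments to (q,r,s,u) work.
Total: 2 + 2 + 5 + 5 = 14.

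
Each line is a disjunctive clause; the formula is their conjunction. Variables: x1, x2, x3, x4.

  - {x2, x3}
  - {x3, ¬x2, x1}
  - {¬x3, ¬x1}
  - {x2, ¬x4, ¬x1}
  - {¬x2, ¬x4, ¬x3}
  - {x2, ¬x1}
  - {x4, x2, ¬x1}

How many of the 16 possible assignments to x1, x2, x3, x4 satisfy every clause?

5

Satisfying assignments:
  x1=F x2=F x3=T x4=F
  x1=F x2=F x3=T x4=T
  x1=F x2=T x3=T x4=F
  x1=T x2=T x3=F x4=F
  x1=T x2=T x3=F x4=T
Count: 5.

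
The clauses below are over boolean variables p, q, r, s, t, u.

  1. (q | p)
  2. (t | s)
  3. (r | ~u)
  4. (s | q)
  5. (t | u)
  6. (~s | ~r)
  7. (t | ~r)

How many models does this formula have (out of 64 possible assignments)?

9

Split on r, then s.
  r=1, s=1: a clause becomes empty — 0.
  r=1, s=0: remaining (p,q,t,u) ∈ {(0,1,1,0); (0,1,1,1); (1,1,1,0); (1,1,1,1)} — 4.
  r=0, s=1: remaining (p,q,t,u) ∈ {(0,1,1,0); (1,0,1,0); (1,1,1,0)} — 3.
  r=0, s=0: remaining (p,q,t,u) ∈ {(0,1,1,0); (1,1,1,0)} — 2.
Total: 0 + 4 + 3 + 2 = 9.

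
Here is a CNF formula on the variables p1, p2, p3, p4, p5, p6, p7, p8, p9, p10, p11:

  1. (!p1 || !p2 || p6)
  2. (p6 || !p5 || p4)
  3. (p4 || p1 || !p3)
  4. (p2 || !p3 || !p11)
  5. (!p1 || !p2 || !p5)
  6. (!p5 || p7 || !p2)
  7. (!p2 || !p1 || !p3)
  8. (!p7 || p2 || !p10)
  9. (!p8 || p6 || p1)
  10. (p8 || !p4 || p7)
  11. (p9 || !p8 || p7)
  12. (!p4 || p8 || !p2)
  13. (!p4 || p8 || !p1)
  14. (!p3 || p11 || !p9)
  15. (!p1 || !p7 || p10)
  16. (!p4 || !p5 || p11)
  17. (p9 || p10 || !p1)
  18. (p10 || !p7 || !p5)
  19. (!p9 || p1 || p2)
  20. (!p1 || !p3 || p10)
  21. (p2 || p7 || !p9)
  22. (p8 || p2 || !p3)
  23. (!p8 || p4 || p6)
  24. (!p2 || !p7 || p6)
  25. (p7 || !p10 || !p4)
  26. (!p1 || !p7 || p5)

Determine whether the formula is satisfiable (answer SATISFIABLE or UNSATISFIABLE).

Pure literal: p3 appears only negated; assign p3 = False.
Pure literal: p6 appears only positively; assign p6 = True.
Set p1 = False and propagate.
Branch on p2: take p2 = False.
  then p9 is forced to False.
The remaining clauses are satisfied by p4 = False, p5 = False, p7 = False, p8 = False, p10 = True, p11 = True.
So p1=0  p2=0  p3=0  p4=0  p5=0  p6=1  p7=0  p8=0  p9=0  p10=1  p11=1 is a satisfying assignment.

SATISFIABLE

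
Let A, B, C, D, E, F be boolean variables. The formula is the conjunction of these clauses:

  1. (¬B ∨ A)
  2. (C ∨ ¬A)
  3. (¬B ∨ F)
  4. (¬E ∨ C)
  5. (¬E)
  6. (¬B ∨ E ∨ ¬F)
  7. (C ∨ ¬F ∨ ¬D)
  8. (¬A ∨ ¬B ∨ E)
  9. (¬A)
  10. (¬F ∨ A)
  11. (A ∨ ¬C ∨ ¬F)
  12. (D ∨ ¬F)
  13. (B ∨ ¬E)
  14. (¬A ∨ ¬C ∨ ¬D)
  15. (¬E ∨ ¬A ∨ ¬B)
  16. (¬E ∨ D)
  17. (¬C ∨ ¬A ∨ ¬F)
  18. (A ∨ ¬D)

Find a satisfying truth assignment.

Unit propagation: (¬E) forces E = False.
The clause (¬A) is unit: A must be False.
The clause (¬B) is unit: B must be False.
The clause (¬F) is unit: F must be False.
Unit propagation: (¬D) forces D = False.
C is now unconstrained; take C = False.

A=F, B=F, C=F, D=F, E=F, F=F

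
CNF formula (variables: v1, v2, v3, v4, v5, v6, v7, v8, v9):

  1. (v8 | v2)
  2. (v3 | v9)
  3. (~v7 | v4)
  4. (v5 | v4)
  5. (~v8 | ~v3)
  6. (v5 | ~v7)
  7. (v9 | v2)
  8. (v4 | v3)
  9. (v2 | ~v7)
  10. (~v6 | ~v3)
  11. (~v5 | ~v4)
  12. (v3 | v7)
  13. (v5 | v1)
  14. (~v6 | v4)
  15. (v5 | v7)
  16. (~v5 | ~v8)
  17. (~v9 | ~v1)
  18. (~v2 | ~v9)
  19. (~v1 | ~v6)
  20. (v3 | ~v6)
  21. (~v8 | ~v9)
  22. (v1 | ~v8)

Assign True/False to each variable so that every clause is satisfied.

v1 = F, v2 = T, v3 = T, v4 = F, v5 = T, v6 = F, v7 = F, v8 = F, v9 = F

Pure literal: v6 appears only negated; assign v6 = False.
Branch on v1: take v1 = False.
  then v5 is forced to True.
  then v4 is forced to False.
  then v7 is forced to False.
  then v3 is forced to True.
  then v8 is forced to False.
  then v2 is forced to True.
  then v9 is forced to False.
Every clause has at least one true literal under this assignment.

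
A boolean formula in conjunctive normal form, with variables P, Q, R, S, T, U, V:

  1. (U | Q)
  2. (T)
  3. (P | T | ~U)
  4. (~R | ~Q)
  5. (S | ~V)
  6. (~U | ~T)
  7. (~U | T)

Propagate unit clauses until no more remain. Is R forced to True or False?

(T) is a unit clause: T = True.
(~T | ~U) with T = True leaves only ~U, so U = False.
From (Q | U) and U = False: Q = True.
(~R | ~Q) with Q = True leaves only ~R, so R = False.

False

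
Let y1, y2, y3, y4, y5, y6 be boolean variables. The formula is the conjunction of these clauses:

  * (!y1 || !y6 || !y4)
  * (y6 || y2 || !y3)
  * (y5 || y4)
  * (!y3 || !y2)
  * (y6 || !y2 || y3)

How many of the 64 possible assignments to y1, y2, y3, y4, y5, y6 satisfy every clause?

18

Case analysis on y2 and y3:
  y2=1, y3=1: a clause becomes empty — 0.
  y2=1, y3=0: remaining (y1,y4,y5,y6) ∈ {(0,0,1,1); (0,1,0,1); (0,1,1,1); (1,0,1,1)} — 4.
  y2=0, y3=1: remaining (y1,y4,y5,y6) ∈ {(0,0,1,1); (0,1,0,1); (0,1,1,1); (1,0,1,1)} — 4.
  y2=0, y3=0: 10 of the 16 assignments to (y1,y4,y5,y6) work.
Total: 0 + 4 + 4 + 10 = 18.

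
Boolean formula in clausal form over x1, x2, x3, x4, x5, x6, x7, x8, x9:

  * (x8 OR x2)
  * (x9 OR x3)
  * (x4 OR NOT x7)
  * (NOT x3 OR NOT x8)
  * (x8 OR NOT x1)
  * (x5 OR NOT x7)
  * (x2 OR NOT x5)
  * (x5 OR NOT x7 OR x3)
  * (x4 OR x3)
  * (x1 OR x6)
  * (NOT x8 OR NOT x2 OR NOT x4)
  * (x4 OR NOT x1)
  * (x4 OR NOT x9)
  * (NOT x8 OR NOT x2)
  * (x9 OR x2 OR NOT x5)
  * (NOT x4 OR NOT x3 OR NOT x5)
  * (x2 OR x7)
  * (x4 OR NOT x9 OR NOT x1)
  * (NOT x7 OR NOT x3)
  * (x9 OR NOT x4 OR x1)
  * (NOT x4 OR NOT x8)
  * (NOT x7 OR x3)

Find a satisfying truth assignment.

x1=F, x2=T, x3=T, x4=T, x5=F, x6=T, x7=F, x8=F, x9=T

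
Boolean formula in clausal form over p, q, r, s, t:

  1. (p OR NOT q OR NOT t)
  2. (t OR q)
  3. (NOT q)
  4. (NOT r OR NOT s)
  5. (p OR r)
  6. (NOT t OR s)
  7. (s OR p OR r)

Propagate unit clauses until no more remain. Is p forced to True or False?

True

Unit clause (NOT q) sets q = False.
(q OR t): since q = False, the clause reduces to (t). t = True.
In (s OR NOT t), NOT t is now false; s must hold, so s = True.
(NOT r OR NOT s) with s = True leaves only NOT r, so r = False.
(p OR r) with r = False leaves only p, so p = True.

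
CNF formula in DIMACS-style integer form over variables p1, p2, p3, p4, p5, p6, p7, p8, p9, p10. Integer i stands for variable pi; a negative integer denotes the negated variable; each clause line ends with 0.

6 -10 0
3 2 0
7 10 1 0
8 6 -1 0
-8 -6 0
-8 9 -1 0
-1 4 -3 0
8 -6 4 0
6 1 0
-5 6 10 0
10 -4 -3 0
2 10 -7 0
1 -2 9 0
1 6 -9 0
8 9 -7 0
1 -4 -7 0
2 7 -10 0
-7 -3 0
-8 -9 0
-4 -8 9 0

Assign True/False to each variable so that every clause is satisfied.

Pure literal: p5 appears only negated; assign p5 = False.
Set p1 = True and propagate.
Branch on p2: take p2 = True.
Branch on p3: take p3 = False.
The remaining clauses are satisfied by p4 = True, p6 = True, p7 = False, p8 = False, p9 = False, p10 = False.

p1=1  p2=1  p3=0  p4=1  p5=0  p6=1  p7=0  p8=0  p9=0  p10=0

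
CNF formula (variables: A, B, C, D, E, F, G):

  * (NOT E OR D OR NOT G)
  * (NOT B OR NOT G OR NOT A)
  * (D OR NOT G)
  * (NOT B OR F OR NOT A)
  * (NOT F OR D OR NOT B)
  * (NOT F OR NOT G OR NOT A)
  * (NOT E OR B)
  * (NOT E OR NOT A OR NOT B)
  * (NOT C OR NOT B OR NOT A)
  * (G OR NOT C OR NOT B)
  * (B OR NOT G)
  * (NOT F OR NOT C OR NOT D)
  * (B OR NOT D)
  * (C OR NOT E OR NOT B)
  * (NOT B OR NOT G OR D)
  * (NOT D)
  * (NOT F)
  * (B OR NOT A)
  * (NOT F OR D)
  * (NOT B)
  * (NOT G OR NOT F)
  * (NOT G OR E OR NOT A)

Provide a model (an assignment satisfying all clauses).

A = F, B = F, C = T, D = F, E = F, F = F, G = F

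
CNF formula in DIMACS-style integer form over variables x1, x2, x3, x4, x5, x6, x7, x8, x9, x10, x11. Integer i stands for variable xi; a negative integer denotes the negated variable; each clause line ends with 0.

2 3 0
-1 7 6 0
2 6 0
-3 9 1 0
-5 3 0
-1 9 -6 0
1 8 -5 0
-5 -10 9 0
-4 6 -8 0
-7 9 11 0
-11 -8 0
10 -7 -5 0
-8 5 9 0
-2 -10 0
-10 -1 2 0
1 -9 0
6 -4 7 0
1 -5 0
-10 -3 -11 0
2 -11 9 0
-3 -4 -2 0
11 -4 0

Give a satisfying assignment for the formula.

x1 = F, x2 = T, x3 = F, x4 = F, x5 = F, x6 = T, x7 = T, x8 = F, x9 = F, x10 = F, x11 = T

Check each clause:
  1. (x3 \/ x2) — x2 is true.
  2. (x6 \/ ~x1 \/ x7) — x7 is true.
  3. (x2 \/ x6) — x2 is true.
  4. (x9 \/ ~x3 \/ x1) — ~x3 is true.
  5. (~x5 \/ x3) — ~x5 is true.
  6. (~x1 \/ x9 \/ ~x6) — ~x1 is true.
  7. (x8 \/ x1 \/ ~x5) — ~x5 is true.
  8. (~x5 \/ ~x10 \/ x9) — ~x5 is true.
  9. (~x8 \/ x6 \/ ~x4) — ~x8 is true.
  10. (x9 \/ ~x7 \/ x11) — x11 is true.
  11. (~x11 \/ ~x8) — ~x8 is true.
  12. (~x7 \/ x10 \/ ~x5) — ~x5 is true.
  13. (x9 \/ x5 \/ ~x8) — ~x8 is true.
  14. (~x2 \/ ~x10) — ~x10 is true.
  15. (~x10 \/ x2 \/ ~x1) — x2 is true.
  16. (~x9 \/ x1) — ~x9 is true.
  17. (x7 \/ x6 \/ ~x4) — ~x4 is true.
  18. (x1 \/ ~x5) — ~x5 is true.
  19. (~x10 \/ ~x11 \/ ~x3) — ~x3 is true.
  20. (x2 \/ x9 \/ ~x11) — x2 is true.
  21. (~x4 \/ ~x3 \/ ~x2) — ~x4 is true.
  22. (~x4 \/ x11) — x11 is true.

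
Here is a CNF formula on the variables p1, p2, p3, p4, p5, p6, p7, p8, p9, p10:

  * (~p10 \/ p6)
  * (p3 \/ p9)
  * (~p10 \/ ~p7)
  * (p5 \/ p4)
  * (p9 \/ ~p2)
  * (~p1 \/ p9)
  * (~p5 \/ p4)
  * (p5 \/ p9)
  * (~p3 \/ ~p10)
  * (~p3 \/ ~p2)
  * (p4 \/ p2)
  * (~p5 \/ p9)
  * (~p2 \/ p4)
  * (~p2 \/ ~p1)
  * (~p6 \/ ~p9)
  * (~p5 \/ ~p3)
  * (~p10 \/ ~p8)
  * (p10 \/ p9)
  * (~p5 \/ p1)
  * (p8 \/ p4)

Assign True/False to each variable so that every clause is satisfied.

Pure literal: p4 appears only positively; assign p4 = True.
Branch on p1: take p1 = True.
  then p9 is forced to True.
  then p2 is forced to False.
  then p6 is forced to False.
  then p10 is forced to False.
Branch on p3: take p3 = True.
  then p5 is forced to False.
p7, p8 are now unconstrained; take p7 = True, p8 = True.

p1=True  p2=False  p3=True  p4=True  p5=False  p6=False  p7=True  p8=True  p9=True  p10=False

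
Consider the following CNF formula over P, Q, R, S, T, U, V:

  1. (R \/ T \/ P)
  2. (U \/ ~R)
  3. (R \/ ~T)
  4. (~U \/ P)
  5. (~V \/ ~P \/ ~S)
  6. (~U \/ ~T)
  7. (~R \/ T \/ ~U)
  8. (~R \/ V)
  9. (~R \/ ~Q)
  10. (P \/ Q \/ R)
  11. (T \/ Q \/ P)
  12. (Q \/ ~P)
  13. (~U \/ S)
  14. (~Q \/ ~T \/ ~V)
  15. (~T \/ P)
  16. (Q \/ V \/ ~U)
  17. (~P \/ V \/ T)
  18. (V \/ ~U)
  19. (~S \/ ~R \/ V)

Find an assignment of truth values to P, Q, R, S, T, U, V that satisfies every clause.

P = True  Q = True  R = False  S = False  T = False  U = False  V = True

Try P = True.
  then Q is forced to True.
  then R is forced to False.
  then T is forced to False.
  then V is forced to True.
  then S is forced to False.
  then U is forced to False.
Every clause has at least one true literal under this assignment.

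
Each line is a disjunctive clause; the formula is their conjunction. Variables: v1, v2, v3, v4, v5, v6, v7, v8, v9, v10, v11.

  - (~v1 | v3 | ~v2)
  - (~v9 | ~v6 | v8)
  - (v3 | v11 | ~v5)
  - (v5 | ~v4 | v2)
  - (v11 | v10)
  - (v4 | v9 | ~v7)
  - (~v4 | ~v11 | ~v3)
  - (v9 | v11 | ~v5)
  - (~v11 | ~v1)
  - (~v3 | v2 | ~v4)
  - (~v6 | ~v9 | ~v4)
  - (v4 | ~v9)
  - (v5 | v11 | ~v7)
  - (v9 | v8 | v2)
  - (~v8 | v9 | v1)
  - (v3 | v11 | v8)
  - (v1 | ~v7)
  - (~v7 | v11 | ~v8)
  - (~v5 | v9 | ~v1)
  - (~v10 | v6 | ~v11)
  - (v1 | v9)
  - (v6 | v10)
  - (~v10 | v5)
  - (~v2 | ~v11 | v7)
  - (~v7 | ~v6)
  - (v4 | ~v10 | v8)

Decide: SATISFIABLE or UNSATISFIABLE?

Try v1 = True.
  then v11 is forced to False.
  then v10 is forced to True.
  then v5 is forced to True.
  then v3 is forced to True.
  then v9 is forced to True.
  then v4 is forced to True.
  then v2 is forced to True.
  then v6 is forced to False.
Set v7 = False and propagate.
v8 is now unconstrained; take v8 = True.
Every clause has at least one true literal under this assignment.
So v1=T, v2=T, v3=T, v4=T, v5=T, v6=F, v7=F, v8=T, v9=T, v10=T, v11=F is a satisfying assignment.

SATISFIABLE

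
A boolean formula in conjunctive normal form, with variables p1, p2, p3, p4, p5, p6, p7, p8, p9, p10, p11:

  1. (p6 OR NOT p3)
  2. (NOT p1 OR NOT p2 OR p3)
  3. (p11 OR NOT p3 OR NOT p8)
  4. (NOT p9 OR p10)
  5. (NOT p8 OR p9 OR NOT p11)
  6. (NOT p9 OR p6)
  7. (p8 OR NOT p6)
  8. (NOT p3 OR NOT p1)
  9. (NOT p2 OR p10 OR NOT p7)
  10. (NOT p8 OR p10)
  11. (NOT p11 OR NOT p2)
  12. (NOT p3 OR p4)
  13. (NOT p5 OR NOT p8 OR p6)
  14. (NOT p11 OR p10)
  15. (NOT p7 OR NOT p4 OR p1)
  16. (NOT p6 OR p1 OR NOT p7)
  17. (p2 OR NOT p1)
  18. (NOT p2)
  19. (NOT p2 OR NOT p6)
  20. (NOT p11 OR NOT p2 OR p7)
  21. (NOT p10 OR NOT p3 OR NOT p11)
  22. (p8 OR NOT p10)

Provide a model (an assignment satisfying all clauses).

p1 = False, p2 = False, p3 = False, p4 = True, p5 = False, p6 = True, p7 = False, p8 = True, p9 = True, p10 = True, p11 = True

Check each clause:
  1. (NOT p3 OR p6) — NOT p3 is true.
  2. (NOT p1 OR NOT p2 OR p3) — NOT p2 is true.
  3. (p11 OR NOT p3 OR NOT p8) — p11 is true.
  4. (p10 OR NOT p9) — p10 is true.
  5. (NOT p8 OR p9 OR NOT p11) — p9 is true.
  6. (p6 OR NOT p9) — p6 is true.
  7. (p8 OR NOT p6) — p8 is true.
  8. (NOT p1 OR NOT p3) — NOT p3 is true.
  9. (NOT p7 OR NOT p2 OR p10) — NOT p7 is true.
  10. (p10 OR NOT p8) — p10 is true.
  11. (NOT p2 OR NOT p11) — NOT p2 is true.
  12. (NOT p3 OR p4) — p4 is true.
  13. (NOT p5 OR NOT p8 OR p6) — NOT p5 is true.
  14. (p10 OR NOT p11) — p10 is true.
  15. (NOT p4 OR NOT p7 OR p1) — NOT p7 is true.
  16. (p1 OR NOT p6 OR NOT p7) — NOT p7 is true.
  17. (p2 OR NOT p1) — NOT p1 is true.
  18. (NOT p2) — NOT p2 is true.
  19. (NOT p2 OR NOT p6) — NOT p2 is true.
  20. (NOT p11 OR NOT p2 OR p7) — NOT p2 is true.
  21. (NOT p10 OR NOT p3 OR NOT p11) — NOT p3 is true.
  22. (NOT p10 OR p8) — p8 is true.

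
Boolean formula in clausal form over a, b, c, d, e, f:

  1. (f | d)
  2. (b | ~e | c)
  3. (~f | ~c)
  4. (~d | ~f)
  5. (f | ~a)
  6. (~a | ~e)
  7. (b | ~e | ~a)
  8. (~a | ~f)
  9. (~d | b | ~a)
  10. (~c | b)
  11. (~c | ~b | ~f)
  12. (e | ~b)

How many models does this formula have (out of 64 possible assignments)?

The models are:
  a=F b=F c=F d=F e=F f=T
  a=F b=F c=F d=T e=F f=F
  a=F b=T c=F d=F e=T f=T
  a=F b=T c=F d=T e=T f=F
  a=F b=T c=T d=T e=T f=F
Count: 5.

5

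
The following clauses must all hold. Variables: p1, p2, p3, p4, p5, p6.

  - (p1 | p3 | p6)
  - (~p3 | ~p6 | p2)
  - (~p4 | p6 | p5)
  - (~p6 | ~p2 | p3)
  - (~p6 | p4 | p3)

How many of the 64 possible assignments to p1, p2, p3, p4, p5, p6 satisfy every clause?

30

Case analysis on p6 and p3:
  p6=1, p3=1: forces p2=1; p1, p4, p5 free → 2^3 = 8.
  p6=1, p3=0: remaining (p1,p2,p4,p5) ∈ {(0,0,1,0); (0,0,1,1); (1,0,1,0); (1,0,1,1)} — 4.
  p6=0, p3=1: p1, p2 free; 3 ways for (p4,p5) × 2^2 = 12.
  p6=0, p3=0: p2 free; 3 ways for (p1,p4,p5) × 2^1 = 6.
Total: 8 + 4 + 12 + 6 = 30.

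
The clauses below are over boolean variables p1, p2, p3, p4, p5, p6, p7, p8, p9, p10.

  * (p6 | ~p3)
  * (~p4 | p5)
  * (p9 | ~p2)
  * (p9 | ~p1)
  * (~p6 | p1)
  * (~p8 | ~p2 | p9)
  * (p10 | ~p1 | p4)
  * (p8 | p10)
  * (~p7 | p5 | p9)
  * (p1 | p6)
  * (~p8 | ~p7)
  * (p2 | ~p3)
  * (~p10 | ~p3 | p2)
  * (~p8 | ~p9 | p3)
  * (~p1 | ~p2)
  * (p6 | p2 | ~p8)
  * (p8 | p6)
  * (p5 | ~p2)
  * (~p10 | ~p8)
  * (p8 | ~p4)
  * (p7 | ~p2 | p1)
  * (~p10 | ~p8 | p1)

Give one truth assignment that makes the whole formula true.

p1 = True, p2 = False, p3 = False, p4 = False, p5 = False, p6 = True, p7 = True, p8 = False, p9 = True, p10 = True

Check each clause:
  1. (p6 | ~p3) — ~p3 is true.
  2. (p5 | ~p4) — ~p4 is true.
  3. (~p2 | p9) — p9 is true.
  4. (~p1 | p9) — p9 is true.
  5. (p1 | ~p6) — p1 is true.
  6. (p9 | ~p2 | ~p8) — ~p8 is true.
  7. (p10 | p4 | ~p1) — p10 is true.
  8. (p10 | p8) — p10 is true.
  9. (~p7 | p5 | p9) — p9 is true.
  10. (p1 | p6) — p1 is true.
  11. (~p7 | ~p8) — ~p8 is true.
  12. (~p3 | p2) — ~p3 is true.
  13. (~p3 | p2 | ~p10) — ~p3 is true.
  14. (p3 | ~p8 | ~p9) — ~p8 is true.
  15. (~p1 | ~p2) — ~p2 is true.
  16. (~p8 | p2 | p6) — ~p8 is true.
  17. (p6 | p8) — p6 is true.
  18. (p5 | ~p2) — ~p2 is true.
  19. (~p8 | ~p10) — ~p8 is true.
  20. (p8 | ~p4) — ~p4 is true.
  21. (~p2 | p1 | p7) — p1 is true.
  22. (p1 | ~p10 | ~p8) — ~p8 is true.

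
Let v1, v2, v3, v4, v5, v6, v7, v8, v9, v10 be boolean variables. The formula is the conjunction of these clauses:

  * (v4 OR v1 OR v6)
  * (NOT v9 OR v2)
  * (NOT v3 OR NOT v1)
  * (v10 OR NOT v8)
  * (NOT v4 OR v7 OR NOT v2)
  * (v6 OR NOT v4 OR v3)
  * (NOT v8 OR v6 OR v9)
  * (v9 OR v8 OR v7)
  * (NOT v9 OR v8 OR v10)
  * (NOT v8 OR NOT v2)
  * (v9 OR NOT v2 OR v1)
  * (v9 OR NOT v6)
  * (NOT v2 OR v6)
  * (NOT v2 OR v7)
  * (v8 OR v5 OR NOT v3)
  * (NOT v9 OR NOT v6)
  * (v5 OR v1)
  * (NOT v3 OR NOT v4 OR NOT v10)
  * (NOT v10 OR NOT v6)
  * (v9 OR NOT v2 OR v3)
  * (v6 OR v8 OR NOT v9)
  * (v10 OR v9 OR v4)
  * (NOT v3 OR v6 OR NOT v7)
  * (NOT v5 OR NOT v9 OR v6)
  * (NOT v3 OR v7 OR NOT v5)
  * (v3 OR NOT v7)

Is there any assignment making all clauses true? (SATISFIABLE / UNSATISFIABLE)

UNSATISFIABLE

v9 = True:
  propagation gives v2=True, v8=False, v10=True, v6=True; an empty clause results — contradiction.
v9 = False:
  propagation gives v6=False, v8=False, v7=True, v2=False; an empty clause results — contradiction.
Every branch closes, so no satisfying assignment exists.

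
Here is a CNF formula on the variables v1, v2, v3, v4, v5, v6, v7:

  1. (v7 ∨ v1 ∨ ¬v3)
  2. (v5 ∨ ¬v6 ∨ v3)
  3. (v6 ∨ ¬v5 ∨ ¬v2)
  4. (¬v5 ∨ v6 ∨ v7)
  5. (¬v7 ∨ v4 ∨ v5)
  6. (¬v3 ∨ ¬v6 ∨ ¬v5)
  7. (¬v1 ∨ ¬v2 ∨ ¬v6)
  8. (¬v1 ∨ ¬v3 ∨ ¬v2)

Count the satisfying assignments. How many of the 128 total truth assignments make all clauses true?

42

Split on v5, then v6.
  v5=1, v6=1: v4, v7 free; 3 ways for (v1,v2,v3) × 2^2 = 12.
  v5=1, v6=0: forces v2=0; v7=1; v1, v3, v4 free → 2^3 = 8.
  v5=0, v6=1: 5 of the 32 assignments to (v1,v2,v3,v4,v7) work.
  v5=0, v6=0: 17 of the 32 assignments to (v1,v2,v3,v4,v7) work.
Total: 12 + 8 + 5 + 17 = 42.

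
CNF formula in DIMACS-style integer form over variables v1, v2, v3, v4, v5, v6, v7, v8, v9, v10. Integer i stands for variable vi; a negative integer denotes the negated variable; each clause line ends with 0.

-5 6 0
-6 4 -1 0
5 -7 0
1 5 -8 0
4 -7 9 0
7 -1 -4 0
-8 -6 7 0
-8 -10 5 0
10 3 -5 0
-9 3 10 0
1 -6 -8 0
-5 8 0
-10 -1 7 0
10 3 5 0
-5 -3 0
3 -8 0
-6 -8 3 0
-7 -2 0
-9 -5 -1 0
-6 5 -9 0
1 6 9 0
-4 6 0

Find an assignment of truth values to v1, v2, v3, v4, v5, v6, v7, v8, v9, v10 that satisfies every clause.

v1 = T, v2 = T, v3 = T, v4 = F, v5 = F, v6 = F, v7 = F, v8 = F, v9 = T, v10 = F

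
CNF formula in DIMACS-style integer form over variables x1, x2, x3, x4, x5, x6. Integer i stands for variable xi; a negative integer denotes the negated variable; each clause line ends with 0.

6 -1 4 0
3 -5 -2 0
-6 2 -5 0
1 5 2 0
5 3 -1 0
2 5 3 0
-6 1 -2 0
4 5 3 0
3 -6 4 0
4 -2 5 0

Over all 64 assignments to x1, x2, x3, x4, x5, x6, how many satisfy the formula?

18

Split on x5, then x2.
  x5=1, x2=1: 5 of the 16 assignments to (x1,x3,x4,x6) work.
  x5=1, x2=0: x3 free; 3 ways for (x1,x4,x6) × 2^1 = 6.
  x5=0, x2=1: remaining (x1,x3,x4,x6) ∈ {(0,0,1,0); (0,1,1,0); (1,1,1,0); (1,1,1,1)} — 4.
  x5=0, x2=0: remaining (x1,x3,x4,x6) ∈ {(1,1,0,1); (1,1,1,0); (1,1,1,1)} — 3.
Total: 5 + 6 + 4 + 3 = 18.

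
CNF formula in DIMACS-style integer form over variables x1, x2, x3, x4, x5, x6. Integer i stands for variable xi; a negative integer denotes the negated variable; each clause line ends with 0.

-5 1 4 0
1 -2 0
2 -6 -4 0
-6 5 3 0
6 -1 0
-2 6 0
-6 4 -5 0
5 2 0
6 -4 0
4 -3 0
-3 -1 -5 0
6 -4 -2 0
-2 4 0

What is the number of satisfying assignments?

2

The models are:
  x1=T x2=T x3=F x4=T x5=T x6=T
  x1=T x2=T x3=T x4=T x5=F x6=T
That's 2 in total.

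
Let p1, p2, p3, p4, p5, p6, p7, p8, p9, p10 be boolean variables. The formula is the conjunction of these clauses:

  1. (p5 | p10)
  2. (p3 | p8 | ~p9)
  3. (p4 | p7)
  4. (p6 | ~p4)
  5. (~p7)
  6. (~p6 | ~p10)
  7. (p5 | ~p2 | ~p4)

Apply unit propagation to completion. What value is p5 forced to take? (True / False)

(~p7) is a unit clause: p7 = False.
In (p4 | p7), p7 is now false; p4 must hold, so p4 = True.
(~p4 | p6): since p4 = True, the clause reduces to (p6). p6 = True.
(~p6 | ~p10) with p6 = True leaves only ~p10, so p10 = False.
From (p5 | p10) and p10 = False: p5 = True.

True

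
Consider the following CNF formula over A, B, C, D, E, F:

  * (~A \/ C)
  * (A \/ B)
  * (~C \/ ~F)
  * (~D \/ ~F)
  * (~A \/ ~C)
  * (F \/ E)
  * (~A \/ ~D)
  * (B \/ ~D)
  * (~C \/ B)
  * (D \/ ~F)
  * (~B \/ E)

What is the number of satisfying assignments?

The models are:
  A=0 B=1 C=0 D=0 E=1 F=0
  A=0 B=1 C=0 D=1 E=1 F=0
  A=0 B=1 C=1 D=0 E=1 F=0
  A=0 B=1 C=1 D=1 E=1 F=0
Count: 4.

4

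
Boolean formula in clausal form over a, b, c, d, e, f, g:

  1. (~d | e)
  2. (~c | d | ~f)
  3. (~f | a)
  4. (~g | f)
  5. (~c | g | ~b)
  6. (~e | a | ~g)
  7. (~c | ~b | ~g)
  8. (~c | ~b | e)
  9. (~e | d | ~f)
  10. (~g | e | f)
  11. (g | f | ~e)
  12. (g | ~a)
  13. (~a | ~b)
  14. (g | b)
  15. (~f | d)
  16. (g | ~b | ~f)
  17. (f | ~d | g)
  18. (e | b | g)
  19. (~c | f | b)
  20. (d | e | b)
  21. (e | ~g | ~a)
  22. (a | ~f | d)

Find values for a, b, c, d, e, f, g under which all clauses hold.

c occurs only negated in the remaining clauses — set c = False.
Branch on a: take a = False.
  then f is forced to False.
  then g is forced to False.
  then e is forced to False.
  then d is forced to False.
  then b is forced to True.
Every clause has at least one true literal under this assignment.
Check each clause:
  1. (e | ~d) — ~d is true.
  2. (~c | d | ~f) — ~f is true.
  3. (a | ~f) — ~f is true.
  4. (f | ~g) — ~g is true.
  5. (~b | ~c | g) — ~c is true.
  6. (a | ~g | ~e) — ~e is true.
  7. (~g | ~c | ~b) — ~g is true.
  8. (~c | ~b | e) — ~c is true.
  9. (d | ~f | ~e) — ~f is true.
  10. (~g | f | e) — ~g is true.
  11. (g | f | ~e) — ~e is true.
  12. (g | ~a) — ~a is true.
  13. (~a | ~b) — ~a is true.
  14. (g | b) — b is true.
  15. (~f | d) — ~f is true.
  16. (~b | ~f | g) — ~f is true.
  17. (~d | f | g) — ~d is true.
  18. (g | e | b) — b is true.
  19. (f | b | ~c) — b is true.
  20. (e | d | b) — b is true.
  21. (~g | e | ~a) — ~g is true.
  22. (~f | d | a) — ~f is true.

a=False  b=True  c=False  d=False  e=False  f=False  g=False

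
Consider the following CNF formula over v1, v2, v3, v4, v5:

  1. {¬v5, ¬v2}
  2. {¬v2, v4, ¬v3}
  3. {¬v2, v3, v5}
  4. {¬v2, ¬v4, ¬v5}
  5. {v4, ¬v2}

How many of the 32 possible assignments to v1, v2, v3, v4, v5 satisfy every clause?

Case analysis on v2 and v4:
  v2=T, v4=T: remaining (v1,v3,v5) ∈ {(F,T,F); (T,T,F)} — 2.
  v2=T, v4=F: a clause becomes empty — 0.
  v2=F, v4=T: v1, v3, v5 free → 2^3 = 8.
  v2=F, v4=F: v1, v3, v5 free → 2^3 = 8.
Total: 2 + 0 + 8 + 8 = 18.

18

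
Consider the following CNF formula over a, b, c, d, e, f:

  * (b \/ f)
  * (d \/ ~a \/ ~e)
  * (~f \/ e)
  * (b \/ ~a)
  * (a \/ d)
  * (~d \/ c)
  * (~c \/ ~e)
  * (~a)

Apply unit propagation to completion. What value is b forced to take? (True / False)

True

Unit clause (~a) sets a = False.
In (d \/ a), a is now false; d must hold, so d = True.
(c \/ ~d): since d = True, the clause reduces to (c). c = True.
(~c \/ ~e): since c = True, the clause reduces to (~e). e = False.
From (e \/ ~f) and e = False: f = False.
(f \/ b): since f = False, the clause reduces to (b). b = True.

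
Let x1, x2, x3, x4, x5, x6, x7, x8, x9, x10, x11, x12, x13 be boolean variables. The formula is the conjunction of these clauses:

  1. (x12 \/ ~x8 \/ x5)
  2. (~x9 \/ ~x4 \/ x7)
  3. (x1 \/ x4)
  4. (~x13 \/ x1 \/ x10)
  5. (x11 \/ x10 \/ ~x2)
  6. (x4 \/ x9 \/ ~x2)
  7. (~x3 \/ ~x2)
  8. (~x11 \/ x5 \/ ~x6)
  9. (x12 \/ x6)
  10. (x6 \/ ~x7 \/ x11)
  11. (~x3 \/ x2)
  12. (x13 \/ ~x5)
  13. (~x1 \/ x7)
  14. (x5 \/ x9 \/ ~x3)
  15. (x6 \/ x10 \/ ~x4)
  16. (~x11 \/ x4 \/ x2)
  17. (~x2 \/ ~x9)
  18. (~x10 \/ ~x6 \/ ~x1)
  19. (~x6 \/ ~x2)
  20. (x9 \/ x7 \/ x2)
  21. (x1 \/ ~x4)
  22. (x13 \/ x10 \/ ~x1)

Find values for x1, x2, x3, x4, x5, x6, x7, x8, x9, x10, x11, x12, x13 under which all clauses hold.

x1=True, x2=False, x3=False, x4=True, x5=False, x6=True, x7=True, x8=True, x9=False, x10=False, x11=False, x12=True, x13=True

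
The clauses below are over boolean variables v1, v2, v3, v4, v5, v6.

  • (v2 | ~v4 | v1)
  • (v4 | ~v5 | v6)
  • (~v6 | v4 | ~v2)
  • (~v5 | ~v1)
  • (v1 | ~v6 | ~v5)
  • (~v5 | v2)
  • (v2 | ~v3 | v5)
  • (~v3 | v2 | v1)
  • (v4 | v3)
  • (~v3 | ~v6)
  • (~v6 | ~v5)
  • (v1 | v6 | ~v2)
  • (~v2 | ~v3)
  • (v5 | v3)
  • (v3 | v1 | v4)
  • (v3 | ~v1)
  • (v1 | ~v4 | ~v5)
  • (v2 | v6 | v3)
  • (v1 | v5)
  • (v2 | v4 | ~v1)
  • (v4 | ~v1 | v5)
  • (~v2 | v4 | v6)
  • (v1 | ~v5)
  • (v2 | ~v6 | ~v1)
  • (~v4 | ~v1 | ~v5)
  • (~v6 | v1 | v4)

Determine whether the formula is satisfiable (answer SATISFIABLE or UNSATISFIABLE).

v1 = True:
  propagation gives v5=False, v3=True, v2=True; an empty clause results — contradiction.
v1 = False:
  propagation gives v5=True; an empty clause results — contradiction.
Every branch closes, so no satisfying assignment exists.

UNSATISFIABLE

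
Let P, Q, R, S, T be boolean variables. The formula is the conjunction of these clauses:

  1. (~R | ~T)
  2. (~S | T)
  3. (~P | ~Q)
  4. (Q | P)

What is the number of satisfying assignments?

Split on P, then Q.
  P=1, Q=1: a clause becomes empty — 0.
  P=1, Q=0: remaining (R,S,T) ∈ {(0,0,0); (0,0,1); (0,1,1); (1,0,0)} — 4.
  P=0, Q=1: remaining (R,S,T) ∈ {(0,0,0); (0,0,1); (0,1,1); (1,0,0)} — 4.
  P=0, Q=0: a clause becomes empty — 0.
Total: 0 + 4 + 4 + 0 = 8.

8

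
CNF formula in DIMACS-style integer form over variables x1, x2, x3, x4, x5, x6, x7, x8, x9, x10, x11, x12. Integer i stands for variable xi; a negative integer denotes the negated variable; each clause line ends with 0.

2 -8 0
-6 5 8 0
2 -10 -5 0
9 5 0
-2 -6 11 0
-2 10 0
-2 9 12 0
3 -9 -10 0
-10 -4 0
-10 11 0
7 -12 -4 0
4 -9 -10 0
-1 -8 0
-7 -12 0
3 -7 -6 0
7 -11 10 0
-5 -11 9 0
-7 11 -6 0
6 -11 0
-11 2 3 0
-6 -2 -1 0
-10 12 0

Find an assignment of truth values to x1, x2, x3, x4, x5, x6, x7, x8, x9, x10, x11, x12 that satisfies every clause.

x1=False  x2=False  x3=True  x4=True  x5=False  x6=False  x7=True  x8=False  x9=True  x10=False  x11=False  x12=False

Check each clause:
  1. (x2 || !x8) — !x8 is true.
  2. (!x6 || x5 || x8) — !x6 is true.
  3. (x2 || !x10 || !x5) — !x5 is true.
  4. (x9 || x5) — x9 is true.
  5. (x11 || !x2 || !x6) — !x6 is true.
  6. (!x2 || x10) — !x2 is true.
  7. (x9 || !x2 || x12) — x9 is true.
  8. (x3 || !x10 || !x9) — x3 is true.
  9. (!x10 || !x4) — !x10 is true.
  10. (x11 || !x10) — !x10 is true.
  11. (x7 || !x4 || !x12) — !x12 is true.
  12. (!x9 || !x10 || x4) — x4 is true.
  13. (!x8 || !x1) — !x8 is true.
  14. (!x12 || !x7) — !x12 is true.
  15. (x3 || !x7 || !x6) — !x6 is true.
  16. (x10 || x7 || !x11) — !x11 is true.
  17. (!x11 || x9 || !x5) — x9 is true.
  18. (!x6 || x11 || !x7) — !x6 is true.
  19. (x6 || !x11) — !x11 is true.
  20. (x2 || !x11 || x3) — x3 is true.
  21. (!x6 || !x1 || !x2) — !x6 is true.
  22. (x12 || !x10) — !x10 is true.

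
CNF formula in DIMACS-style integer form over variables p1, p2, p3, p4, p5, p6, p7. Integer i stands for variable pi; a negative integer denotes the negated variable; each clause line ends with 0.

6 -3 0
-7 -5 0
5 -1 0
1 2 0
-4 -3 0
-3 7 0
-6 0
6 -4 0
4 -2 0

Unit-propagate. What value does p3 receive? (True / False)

False

(NOT p6) is a unit clause: p6 = False.
From (NOT p3 OR p6) and p6 = False: p3 = False.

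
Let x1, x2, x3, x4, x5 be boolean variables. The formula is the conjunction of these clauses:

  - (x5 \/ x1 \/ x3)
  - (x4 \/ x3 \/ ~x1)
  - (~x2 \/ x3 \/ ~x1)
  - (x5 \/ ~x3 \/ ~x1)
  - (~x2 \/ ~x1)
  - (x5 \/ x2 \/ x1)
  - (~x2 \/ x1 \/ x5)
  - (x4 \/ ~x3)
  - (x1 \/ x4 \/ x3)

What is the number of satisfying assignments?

7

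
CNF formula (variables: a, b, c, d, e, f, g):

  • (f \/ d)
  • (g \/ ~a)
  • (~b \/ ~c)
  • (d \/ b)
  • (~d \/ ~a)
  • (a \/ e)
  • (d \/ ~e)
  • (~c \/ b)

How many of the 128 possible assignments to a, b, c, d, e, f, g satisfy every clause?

Split on d, then a.
  d=T, a=T: a clause becomes empty — 0.
  d=T, a=F: forces c=F; e=T; b, f, g free → 2^3 = 8.
  d=F, a=T: remaining (b,c,e,f,g) ∈ {(T,F,F,T,T)} — 1.
  d=F, a=F: a clause becomes empty — 0.
Total: 0 + 8 + 1 + 0 = 9.

9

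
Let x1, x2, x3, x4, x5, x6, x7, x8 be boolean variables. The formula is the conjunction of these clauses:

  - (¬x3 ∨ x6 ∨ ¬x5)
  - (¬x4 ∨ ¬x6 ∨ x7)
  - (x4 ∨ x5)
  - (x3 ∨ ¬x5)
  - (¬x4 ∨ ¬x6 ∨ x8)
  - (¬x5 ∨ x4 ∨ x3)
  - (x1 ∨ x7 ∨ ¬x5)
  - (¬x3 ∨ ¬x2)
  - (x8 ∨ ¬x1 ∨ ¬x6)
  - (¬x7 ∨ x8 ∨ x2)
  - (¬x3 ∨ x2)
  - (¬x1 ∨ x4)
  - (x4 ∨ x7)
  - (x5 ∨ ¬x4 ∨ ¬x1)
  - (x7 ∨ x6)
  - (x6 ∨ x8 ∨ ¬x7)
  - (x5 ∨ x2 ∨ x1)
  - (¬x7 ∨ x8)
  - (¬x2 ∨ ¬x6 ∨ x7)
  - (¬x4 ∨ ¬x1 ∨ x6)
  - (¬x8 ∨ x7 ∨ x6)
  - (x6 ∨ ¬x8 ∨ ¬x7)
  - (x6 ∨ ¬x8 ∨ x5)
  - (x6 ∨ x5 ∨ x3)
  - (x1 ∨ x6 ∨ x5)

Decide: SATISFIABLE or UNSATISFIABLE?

SATISFIABLE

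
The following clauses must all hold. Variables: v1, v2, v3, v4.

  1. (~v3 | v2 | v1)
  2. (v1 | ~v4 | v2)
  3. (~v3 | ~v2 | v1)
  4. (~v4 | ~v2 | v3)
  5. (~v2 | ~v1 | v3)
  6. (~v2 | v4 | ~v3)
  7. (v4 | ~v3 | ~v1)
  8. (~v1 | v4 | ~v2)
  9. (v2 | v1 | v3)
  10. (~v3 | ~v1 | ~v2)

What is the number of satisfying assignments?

4

The models are:
  v1=0 v2=1 v3=0 v4=0
  v1=1 v2=0 v3=0 v4=0
  v1=1 v2=0 v3=0 v4=1
  v1=1 v2=0 v3=1 v4=1
That's 4 in total.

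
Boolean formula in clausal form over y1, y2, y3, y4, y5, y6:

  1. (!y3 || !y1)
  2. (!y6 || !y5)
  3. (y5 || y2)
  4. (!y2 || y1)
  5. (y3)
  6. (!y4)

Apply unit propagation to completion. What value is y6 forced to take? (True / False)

False

Unit clause (y3) sets y3 = True.
(!y3 || !y1) with y3 = True leaves only !y1, so y1 = False.
(y1 || !y2): since y1 = False, the clause reduces to (!y2). y2 = False.
In (y5 || y2), y2 is now false; y5 must hold, so y5 = True.
(!y5 || !y6): since y5 = True, the clause reduces to (!y6). y6 = False.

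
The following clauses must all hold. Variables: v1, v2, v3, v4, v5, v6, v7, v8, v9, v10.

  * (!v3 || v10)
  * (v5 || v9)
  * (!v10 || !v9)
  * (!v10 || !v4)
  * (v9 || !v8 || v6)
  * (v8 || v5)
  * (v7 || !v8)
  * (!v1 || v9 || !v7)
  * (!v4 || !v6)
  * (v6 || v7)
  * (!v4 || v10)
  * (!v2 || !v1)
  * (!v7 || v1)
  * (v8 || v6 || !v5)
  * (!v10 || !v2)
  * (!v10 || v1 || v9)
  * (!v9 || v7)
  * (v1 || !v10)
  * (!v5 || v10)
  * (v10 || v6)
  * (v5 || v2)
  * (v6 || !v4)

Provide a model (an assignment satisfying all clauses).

v1 = 1, v2 = 0, v3 = 0, v4 = 0, v5 = 1, v6 = 1, v7 = 0, v8 = 0, v9 = 0, v10 = 1

v3 occurs only negated in the remaining clauses — set v3 = False.
v4 occurs only negated in the remaining clauses — set v4 = False.
Branch on v1: take v1 = True.
  then v2 is forced to False.
  then v5 is forced to True.
  then v10 is forced to True.
  then v9 is forced to False.
  then v7 is forced to False.
  then v8 is forced to False.
  then v6 is forced to True.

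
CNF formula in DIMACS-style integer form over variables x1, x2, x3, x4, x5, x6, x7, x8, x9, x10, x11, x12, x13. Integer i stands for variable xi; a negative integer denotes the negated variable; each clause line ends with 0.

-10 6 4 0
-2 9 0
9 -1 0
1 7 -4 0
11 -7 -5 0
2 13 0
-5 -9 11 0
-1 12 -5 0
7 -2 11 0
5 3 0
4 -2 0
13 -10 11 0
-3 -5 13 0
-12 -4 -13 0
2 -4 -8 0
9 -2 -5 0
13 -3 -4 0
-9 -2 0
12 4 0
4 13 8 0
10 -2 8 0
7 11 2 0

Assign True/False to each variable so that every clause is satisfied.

x1=0  x2=0  x3=1  x4=1  x5=0  x6=1  x7=1  x8=0  x9=0  x10=0  x11=0  x12=0  x13=1

Pure literal: x6 appears only positively; assign x6 = True.
Branch on x1: take x1 = False.
For the remaining variables, x2 = False, x3 = True, x4 = True, x5 = False, x7 = True, x8 = False, x9 = False, x10 = False, x11 = False, x12 = False, x13 = True works.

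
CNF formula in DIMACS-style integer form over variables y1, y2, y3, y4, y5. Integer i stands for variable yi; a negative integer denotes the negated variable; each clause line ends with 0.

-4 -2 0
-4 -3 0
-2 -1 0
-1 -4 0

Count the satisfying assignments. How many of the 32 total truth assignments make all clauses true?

14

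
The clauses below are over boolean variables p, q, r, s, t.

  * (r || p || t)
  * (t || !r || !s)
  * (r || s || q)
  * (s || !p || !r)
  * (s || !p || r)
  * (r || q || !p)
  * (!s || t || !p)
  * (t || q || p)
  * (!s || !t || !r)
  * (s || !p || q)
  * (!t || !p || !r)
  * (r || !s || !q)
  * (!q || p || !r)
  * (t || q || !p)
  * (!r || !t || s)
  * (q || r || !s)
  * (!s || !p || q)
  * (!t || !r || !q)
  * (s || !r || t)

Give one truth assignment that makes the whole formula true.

Try p = False.
The remaining clauses are satisfied by q = True, r = False, s = False, t = True.

p=F, q=T, r=F, s=F, t=T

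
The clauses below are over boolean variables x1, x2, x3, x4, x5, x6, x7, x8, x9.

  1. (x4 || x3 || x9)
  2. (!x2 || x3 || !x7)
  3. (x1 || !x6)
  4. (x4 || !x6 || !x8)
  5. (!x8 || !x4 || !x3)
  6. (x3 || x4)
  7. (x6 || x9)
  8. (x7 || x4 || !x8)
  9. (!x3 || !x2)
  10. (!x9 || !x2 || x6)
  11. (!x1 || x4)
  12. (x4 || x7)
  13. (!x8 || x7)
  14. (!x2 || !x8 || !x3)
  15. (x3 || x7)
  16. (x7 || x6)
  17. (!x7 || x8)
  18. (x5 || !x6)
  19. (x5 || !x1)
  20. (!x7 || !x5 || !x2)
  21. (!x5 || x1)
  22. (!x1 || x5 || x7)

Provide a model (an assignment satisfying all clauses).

x1 = F, x2 = F, x3 = F, x4 = T, x5 = F, x6 = F, x7 = T, x8 = T, x9 = T

Pure literal: x2 appears only negated; assign x2 = False.
Branch on x1: take x1 = False.
  then x6 is forced to False.
  then x9 is forced to True.
  then x7 is forced to True.
  then x8 is forced to True.
  then x5 is forced to False.
The remaining clauses are satisfied by x3 = False, x4 = True.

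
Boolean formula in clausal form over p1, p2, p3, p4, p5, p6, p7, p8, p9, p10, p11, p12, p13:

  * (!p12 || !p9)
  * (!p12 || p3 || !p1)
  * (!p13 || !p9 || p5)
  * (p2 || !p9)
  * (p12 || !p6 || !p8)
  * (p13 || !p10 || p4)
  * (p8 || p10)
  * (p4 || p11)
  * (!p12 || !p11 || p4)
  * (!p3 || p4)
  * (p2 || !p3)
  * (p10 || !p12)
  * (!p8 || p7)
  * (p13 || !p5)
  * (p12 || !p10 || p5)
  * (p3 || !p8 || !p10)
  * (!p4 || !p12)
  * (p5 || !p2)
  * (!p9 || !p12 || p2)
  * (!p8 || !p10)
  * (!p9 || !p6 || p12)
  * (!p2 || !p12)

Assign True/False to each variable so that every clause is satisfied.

p1 occurs only negated in the remaining clauses — set p1 = False.
p6 occurs only negated in the remaining clauses — set p6 = False.
Branch on p2: take p2 = True.
  then p5 is forced to True.
  then p13 is forced to True.
  then p12 is forced to False.
Try p3 = False.
For the remaining variables, p4 = False, p7 = True, p8 = True, p9 = False, p10 = False, p11 = True works.

p1 = False, p2 = True, p3 = False, p4 = False, p5 = True, p6 = False, p7 = True, p8 = True, p9 = False, p10 = False, p11 = True, p12 = False, p13 = True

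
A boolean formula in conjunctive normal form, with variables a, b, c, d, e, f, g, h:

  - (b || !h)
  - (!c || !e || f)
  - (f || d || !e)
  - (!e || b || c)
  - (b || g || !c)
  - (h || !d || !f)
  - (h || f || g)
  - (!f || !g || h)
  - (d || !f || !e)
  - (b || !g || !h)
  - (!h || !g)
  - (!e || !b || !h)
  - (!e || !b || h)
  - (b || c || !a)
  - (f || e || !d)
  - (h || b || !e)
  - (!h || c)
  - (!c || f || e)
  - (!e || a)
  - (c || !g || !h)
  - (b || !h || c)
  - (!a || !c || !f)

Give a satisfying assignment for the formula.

Try a = True.
Try b = True.
Set c = False and propagate.
  then h is forced to False.
  then e is forced to False.
For the remaining variables, d = False, f = False, g = True works.

a=True, b=True, c=False, d=False, e=False, f=False, g=True, h=False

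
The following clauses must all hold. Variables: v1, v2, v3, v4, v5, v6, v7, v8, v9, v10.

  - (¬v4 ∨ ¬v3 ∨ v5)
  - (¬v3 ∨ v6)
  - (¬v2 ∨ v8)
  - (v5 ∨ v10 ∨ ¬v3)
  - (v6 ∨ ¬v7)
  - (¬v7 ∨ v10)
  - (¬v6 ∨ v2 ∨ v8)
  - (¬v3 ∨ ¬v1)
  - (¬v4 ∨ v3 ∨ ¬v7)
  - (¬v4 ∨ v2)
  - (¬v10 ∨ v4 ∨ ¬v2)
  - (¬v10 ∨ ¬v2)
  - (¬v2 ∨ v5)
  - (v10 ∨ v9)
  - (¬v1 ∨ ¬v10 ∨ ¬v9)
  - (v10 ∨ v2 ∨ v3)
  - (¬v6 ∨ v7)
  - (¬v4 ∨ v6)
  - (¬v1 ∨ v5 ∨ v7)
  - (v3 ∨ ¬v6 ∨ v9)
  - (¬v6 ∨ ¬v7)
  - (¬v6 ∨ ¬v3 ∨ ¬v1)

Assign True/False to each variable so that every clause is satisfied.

Pure literal: v5 appears only positively; assign v5 = True.
v8 occurs only positively in the remaining clauses — set v8 = True.
Set v1 = True and propagate.
  then v3 is forced to False.
Branch on v2: take v2 = False.
  then v4 is forced to False.
  then v10 is forced to True.
  then v9 is forced to False.
  then v6 is forced to False.
  then v7 is forced to False.

v1=True, v2=False, v3=False, v4=False, v5=True, v6=False, v7=False, v8=True, v9=False, v10=True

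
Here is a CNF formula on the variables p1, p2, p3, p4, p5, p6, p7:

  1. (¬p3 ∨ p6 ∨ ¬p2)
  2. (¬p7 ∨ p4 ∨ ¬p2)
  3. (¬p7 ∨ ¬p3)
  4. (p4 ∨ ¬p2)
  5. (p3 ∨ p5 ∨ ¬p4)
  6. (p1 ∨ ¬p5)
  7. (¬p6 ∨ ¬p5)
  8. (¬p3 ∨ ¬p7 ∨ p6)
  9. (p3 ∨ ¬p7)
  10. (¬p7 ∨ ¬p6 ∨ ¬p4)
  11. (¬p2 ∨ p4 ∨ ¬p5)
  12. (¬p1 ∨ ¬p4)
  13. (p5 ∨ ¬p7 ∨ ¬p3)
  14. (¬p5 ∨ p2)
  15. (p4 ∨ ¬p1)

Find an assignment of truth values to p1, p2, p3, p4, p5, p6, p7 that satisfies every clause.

p1 = F, p2 = F, p3 = F, p4 = F, p5 = F, p6 = F, p7 = F

Check each clause:
  1. (p6 ∨ ¬p3 ∨ ¬p2) — ¬p3 is true.
  2. (¬p2 ∨ p4 ∨ ¬p7) — ¬p7 is true.
  3. (¬p7 ∨ ¬p3) — ¬p7 is true.
  4. (¬p2 ∨ p4) — ¬p2 is true.
  5. (p3 ∨ ¬p4 ∨ p5) — ¬p4 is true.
  6. (p1 ∨ ¬p5) — ¬p5 is true.
  7. (¬p5 ∨ ¬p6) — ¬p6 is true.
  8. (¬p7 ∨ p6 ∨ ¬p3) — ¬p7 is true.
  9. (¬p7 ∨ p3) — ¬p7 is true.
  10. (¬p6 ∨ ¬p4 ∨ ¬p7) — ¬p7 is true.
  11. (¬p2 ∨ ¬p5 ∨ p4) — ¬p5 is true.
  12. (¬p1 ∨ ¬p4) — ¬p4 is true.
  13. (¬p3 ∨ ¬p7 ∨ p5) — ¬p7 is true.
  14. (¬p5 ∨ p2) — ¬p5 is true.
  15. (p4 ∨ ¬p1) — ¬p1 is true.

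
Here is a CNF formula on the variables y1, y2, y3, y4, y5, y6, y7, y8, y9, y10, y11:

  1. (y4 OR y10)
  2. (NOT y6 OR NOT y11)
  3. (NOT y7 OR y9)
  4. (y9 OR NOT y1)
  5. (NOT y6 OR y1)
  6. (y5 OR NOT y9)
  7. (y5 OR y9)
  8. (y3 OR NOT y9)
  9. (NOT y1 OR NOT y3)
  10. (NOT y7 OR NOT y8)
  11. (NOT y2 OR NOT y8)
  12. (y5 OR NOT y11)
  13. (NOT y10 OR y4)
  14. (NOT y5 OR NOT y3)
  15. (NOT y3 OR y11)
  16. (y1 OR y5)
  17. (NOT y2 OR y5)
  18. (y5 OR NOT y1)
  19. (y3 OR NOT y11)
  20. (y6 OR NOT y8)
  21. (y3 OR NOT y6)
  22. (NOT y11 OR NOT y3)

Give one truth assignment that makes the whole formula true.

y1=0, y2=1, y3=0, y4=1, y5=1, y6=0, y7=0, y8=0, y9=0, y10=1, y11=0

Check each clause:
  1. (y10 OR y4) — y10 is true.
  2. (NOT y11 OR NOT y6) — NOT y6 is true.
  3. (NOT y7 OR y9) — NOT y7 is true.
  4. (NOT y1 OR y9) — NOT y1 is true.
  5. (y1 OR NOT y6) — NOT y6 is true.
  6. (NOT y9 OR y5) — y5 is true.
  7. (y5 OR y9) — y5 is true.
  8. (y3 OR NOT y9) — NOT y9 is true.
  9. (NOT y3 OR NOT y1) — NOT y3 is true.
  10. (NOT y8 OR NOT y7) — NOT y8 is true.
  11. (NOT y2 OR NOT y8) — NOT y8 is true.
  12. (y5 OR NOT y11) — NOT y11 is true.
  13. (NOT y10 OR y4) — y4 is true.
  14. (NOT y5 OR NOT y3) — NOT y3 is true.
  15. (NOT y3 OR y11) — NOT y3 is true.
  16. (y5 OR y1) — y5 is true.
  17. (NOT y2 OR y5) — y5 is true.
  18. (NOT y1 OR y5) — y5 is true.
  19. (NOT y11 OR y3) — NOT y11 is true.
  20. (NOT y8 OR y6) — NOT y8 is true.
  21. (y3 OR NOT y6) — NOT y6 is true.
  22. (NOT y11 OR NOT y3) — NOT y3 is true.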